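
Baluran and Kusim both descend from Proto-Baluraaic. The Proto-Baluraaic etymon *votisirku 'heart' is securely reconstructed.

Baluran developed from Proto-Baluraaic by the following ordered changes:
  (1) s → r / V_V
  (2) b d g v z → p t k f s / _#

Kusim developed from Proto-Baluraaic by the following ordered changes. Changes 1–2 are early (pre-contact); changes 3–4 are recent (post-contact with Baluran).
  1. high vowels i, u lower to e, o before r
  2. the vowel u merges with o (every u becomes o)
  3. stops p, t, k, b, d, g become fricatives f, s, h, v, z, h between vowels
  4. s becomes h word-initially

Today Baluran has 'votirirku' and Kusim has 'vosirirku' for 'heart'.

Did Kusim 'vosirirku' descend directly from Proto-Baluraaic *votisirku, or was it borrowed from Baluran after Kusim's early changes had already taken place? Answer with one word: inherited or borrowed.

If inherited, *votisirku would pass through all of Kusim's changes:
Kusim: start from *votisirku.
  rule 1 (pre-rhotic lowering): votisirku → votiserku
  rule 2 (vowel merger): votiserku → votiserko
  rule 3 (intervocalic lenition): votiserko → vosiserko
  rule 4: no change — vosiserko
  ⇒ Kusim vosiserko
If borrowed from Baluran 'votirirku' after the early changes, it would undergo only the recent ones:
  rule 3 (intervocalic lenition): votirirku → vosirirku
  rule 4 (debuccalisation): no change (vosirirku)
  ⇒ as a loan: vosirirku
Kusim 'vosirirku' matches the loan outcome 'vosirirku', not the inherited 'vosiserko' — it skipped the early Kusim changes, so it was borrowed from Baluran.

borrowed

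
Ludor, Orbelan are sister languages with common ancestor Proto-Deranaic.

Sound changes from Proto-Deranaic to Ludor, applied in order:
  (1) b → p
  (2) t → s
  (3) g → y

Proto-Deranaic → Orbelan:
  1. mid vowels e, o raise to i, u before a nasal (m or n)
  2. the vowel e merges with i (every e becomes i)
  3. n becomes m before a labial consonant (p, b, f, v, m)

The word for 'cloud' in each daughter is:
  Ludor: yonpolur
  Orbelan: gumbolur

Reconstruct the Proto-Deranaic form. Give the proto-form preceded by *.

Position 1: Ludor has y, Orbelan has g. Orbelan preserves g here (none of its changes turn any other segment into g), so the proto-segment is *g.
Position 3: Ludor has n, Orbelan has m. Ludor preserves n here (none of its changes turn any other segment into n), so the proto-segment is *n.
Position 4: Ludor has p, Orbelan has b. Orbelan preserves b here (none of its changes turn any other segment into b), so the proto-segment is *b.
This points to *gonbolur. Verify forward in each daughter:
Ludor: start from *gonbolur.
  rule 1 (unconditioned shift): gonbolur → gonpolur
  rule 2: no change — gonpolur
  rule 3 (unconditioned shift): gonpolur → yonpolur
  ⇒ Ludor yonpolur
Orbelan: *gonbolur > gunbolur > gumbolur  (by pre-nasal raising, nasal place assimilation)
No other proto-form is consistent with every reflex, so the reconstruction is *gonbolur.

*gonbolur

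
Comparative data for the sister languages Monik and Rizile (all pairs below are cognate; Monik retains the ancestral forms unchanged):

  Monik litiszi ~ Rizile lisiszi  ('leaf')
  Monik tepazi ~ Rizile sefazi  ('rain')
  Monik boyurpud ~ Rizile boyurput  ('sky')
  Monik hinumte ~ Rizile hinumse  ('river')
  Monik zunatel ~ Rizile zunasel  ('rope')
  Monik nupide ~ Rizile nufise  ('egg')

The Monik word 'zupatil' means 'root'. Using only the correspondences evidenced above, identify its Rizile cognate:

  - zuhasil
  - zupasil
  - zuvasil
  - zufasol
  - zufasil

tepazi ~ sefazi — Monik p corresponds to Rizile f between vowels (before a back vowel).
litiszi ~ lisiszi — Monik t corresponds to Rizile s between vowels (before a front vowel).
Applying these to Monik 'zupatil':
  zupatil → zufatil   (p→f between vowels (before a back vowel))
  zufatil → zufasil   (t→s between vowels (before a front vowel))
So the Rizile cognate is 'zufasil'.

zufasil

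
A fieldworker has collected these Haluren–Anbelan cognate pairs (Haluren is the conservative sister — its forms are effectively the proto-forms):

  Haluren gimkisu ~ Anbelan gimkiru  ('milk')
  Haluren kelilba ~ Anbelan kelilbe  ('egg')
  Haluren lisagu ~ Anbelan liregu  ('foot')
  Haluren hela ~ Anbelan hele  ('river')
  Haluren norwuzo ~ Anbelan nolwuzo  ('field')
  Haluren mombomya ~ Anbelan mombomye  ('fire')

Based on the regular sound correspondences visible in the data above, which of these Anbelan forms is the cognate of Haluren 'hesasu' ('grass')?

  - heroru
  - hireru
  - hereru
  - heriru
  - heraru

hereru

lisagu ~ liregu — Haluren s corresponds to Anbelan r between vowels (before a back vowel).
lisagu ~ liregu — Haluren a corresponds to Anbelan e after a consonant, before a consonant other than r, m, n, p, b, f, v.
gimkisu ~ gimkiru — Haluren s corresponds to Anbelan r between vowels (before a back vowel).
Applying these to Haluren 'hesasu':
  hesasu → herasu   (s→r between vowels (before a back vowel))
  herasu → heresu   (a→e after a consonant, before a consonant other than r, m, n, p, b, f, v)
  heresu → hereru   (s→r between vowels (before a back vowel))
So the Anbelan cognate is 'hereru'.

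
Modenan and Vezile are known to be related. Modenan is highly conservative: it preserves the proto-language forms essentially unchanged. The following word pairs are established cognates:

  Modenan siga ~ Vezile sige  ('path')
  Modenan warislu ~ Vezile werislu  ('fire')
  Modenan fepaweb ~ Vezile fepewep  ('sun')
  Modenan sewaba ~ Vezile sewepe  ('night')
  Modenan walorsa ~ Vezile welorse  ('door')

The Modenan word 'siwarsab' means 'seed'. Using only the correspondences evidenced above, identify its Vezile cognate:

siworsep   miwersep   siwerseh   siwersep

siwersep

warislu ~ werislu — Modenan a corresponds to Vezile e after a consonant, before r.
sewaba ~ sewepe — Modenan a corresponds to Vezile e after a consonant, before a labial obstruent.
fepaweb ~ fepewep — Modenan b corresponds to Vezile p word-finally.
Applying these to Modenan 'siwarsab':
  siwarsab → siwersab   (a→e after a consonant, before r)
  siwersab → siwerseb   (a→e after a consonant, before a labial obstruent)
  siwerseb → siwersep   (b→p word-finally)
So the Vezile cognate is 'siwersep'.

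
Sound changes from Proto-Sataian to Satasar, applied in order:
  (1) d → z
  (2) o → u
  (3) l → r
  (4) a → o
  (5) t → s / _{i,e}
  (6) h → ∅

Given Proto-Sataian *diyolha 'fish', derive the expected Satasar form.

ziyuro

Satasar: start from *diyolha.
  rule 1 (unconditioned shift): diyolha → ziyolha
  rule 2 (vowel merger): ziyolha → ziyulha
  rule 3 (unconditioned shift): ziyulha → ziyurha
  rule 4 (vowel merger): ziyurha → ziyurho
  rule 5: no change — ziyurho
  rule 6 (h-loss): ziyurho → ziyuro
  ⇒ Satasar ziyuro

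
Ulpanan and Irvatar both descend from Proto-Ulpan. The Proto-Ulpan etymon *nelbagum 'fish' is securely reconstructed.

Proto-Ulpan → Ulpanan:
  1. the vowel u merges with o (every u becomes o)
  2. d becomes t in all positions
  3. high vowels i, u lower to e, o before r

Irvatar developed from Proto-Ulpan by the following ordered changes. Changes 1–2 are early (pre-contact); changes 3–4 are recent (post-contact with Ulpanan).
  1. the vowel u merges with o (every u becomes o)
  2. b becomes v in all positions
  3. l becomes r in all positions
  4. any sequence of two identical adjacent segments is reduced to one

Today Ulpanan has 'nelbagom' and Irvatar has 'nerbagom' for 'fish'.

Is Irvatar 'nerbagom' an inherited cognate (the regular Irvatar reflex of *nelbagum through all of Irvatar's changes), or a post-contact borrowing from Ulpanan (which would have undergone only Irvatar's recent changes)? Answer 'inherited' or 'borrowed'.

borrowed

If inherited, *nelbagum would pass through all of Irvatar's changes:
Irvatar: *nelbagum > nelbagom > nelvagom > nervagom  (by vowel merger, unconditioned shift, unconditioned shift)
If borrowed from Ulpanan 'nelbagom' after the early changes, it would undergo only the recent ones:
  rule 3 (unconditioned shift): nelbagom → nerbagom
  rule 4 (degemination): no change (nerbagom)
  ⇒ as a loan: nerbagom
Irvatar 'nerbagom' matches the loan outcome 'nerbagom', not the inherited 'nervagom' — it skipped the early Irvatar changes, so it was borrowed from Ulpanan.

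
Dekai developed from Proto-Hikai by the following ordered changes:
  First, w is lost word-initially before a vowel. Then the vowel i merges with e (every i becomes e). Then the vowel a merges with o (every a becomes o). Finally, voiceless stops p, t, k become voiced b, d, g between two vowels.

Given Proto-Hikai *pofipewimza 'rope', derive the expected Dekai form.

pofebewemzo

Dekai: *pofipewimza
  pofipewimza (rule 1 does not apply)
  pofipewimza → pofepewemza   [vowel merger]
  pofepewemza → pofepewemzo   [vowel merger]
  pofepewemzo → pofebewemzo   [intervocalic voicing]
  giving Dekai pofebewemzo.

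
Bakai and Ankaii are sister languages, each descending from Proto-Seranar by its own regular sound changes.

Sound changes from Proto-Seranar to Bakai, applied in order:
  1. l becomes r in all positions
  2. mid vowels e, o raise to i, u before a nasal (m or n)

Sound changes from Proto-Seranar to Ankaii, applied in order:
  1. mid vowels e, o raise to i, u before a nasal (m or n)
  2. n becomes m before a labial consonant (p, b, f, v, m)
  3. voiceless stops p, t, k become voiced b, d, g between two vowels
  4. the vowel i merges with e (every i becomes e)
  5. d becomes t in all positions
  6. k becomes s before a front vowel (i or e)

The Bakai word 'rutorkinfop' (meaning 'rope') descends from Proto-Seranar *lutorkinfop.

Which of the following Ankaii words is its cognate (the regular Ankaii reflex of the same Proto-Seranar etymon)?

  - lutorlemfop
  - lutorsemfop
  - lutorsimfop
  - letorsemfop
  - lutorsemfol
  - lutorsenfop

lutorsemfop

Ankaii: start from *lutorkinfop.
  rule 1: no change — lutorkinfop
  rule 2 (nasal place assimilation): lutorkinfop → lutorkimfop
  rule 3 (intervocalic voicing): lutorkimfop → ludorkimfop
  rule 4 (vowel merger): ludorkimfop → ludorkemfop
  rule 5 (unconditioned shift): ludorkemfop → lutorkemfop
  rule 6 (palatalisation): lutorkemfop → lutorsemfop
  ⇒ Ankaii lutorsemfop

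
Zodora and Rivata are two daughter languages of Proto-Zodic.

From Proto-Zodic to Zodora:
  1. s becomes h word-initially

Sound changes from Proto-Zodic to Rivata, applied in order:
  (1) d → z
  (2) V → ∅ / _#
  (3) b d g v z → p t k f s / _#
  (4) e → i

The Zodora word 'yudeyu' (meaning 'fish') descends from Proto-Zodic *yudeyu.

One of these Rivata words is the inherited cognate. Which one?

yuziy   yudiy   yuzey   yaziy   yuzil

yuziy

Rivata: start from *yudeyu.
  rule 1 (unconditioned shift): yudeyu → yuzeyu
  rule 2 (apocope): yuzeyu → yuzey
  rule 3: no change — yuzey
  rule 4 (vowel merger): yuzey → yuziy
  ⇒ Rivata yuziy
Among the options, 'yuziy' alone shows every Rivata change applied in order.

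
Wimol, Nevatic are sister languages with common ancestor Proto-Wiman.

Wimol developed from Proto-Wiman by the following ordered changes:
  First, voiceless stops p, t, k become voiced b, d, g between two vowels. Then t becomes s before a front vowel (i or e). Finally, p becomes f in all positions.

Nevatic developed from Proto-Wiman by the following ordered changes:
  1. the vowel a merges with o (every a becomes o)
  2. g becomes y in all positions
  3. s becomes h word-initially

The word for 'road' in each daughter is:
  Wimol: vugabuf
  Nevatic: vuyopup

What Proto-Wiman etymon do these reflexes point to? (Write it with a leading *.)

Position 4: Wimol has a, Nevatic has o. Wimol preserves a here (none of its changes turn any other segment into a), so the proto-segment is *a.
Position 5: Wimol has b, Nevatic has p. Nevatic preserves p here (none of its changes turn any other segment into p), so the proto-segment is *p.
Verify the candidate proto-form against each daughter:
Wimol: *vugapup > vugabup > vugabuf  (by intervocalic voicing, unconditioned shift)
Nevatic: *vugapup > vugopup > vuyopup  (by vowel merger, unconditioned shift)
No other proto-form is consistent with every reflex, so the reconstruction is *vugapup.

*vugapup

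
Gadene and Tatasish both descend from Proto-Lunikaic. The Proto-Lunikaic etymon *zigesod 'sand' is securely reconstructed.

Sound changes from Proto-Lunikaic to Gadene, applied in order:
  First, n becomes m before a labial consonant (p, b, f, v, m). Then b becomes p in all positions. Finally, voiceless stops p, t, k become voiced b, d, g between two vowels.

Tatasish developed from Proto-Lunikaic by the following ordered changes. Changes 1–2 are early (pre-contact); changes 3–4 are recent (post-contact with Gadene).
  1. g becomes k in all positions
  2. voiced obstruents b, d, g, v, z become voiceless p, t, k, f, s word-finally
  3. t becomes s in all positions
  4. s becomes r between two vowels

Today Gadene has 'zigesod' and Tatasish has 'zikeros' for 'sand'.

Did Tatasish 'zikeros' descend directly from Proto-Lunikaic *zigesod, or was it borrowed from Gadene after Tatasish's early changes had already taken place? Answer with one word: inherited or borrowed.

inherited

If inherited, *zigesod would pass through all of Tatasish's changes:
Tatasish: *zigesod > zikesod > zikesot > zikesos > zikeros  (by unconditioned shift, final devoicing, unconditioned shift, rhotacism)
If borrowed from Gadene 'zigesod' after the early changes, it would undergo only the recent ones:
  rule 3 (unconditioned shift): no change (zigesod)
  rule 4 (rhotacism): zigesod → zigerod
  ⇒ as a loan: zigerod
Tatasish 'zikeros' matches the inherited outcome exactly, so it is an inherited cognate, not a loan.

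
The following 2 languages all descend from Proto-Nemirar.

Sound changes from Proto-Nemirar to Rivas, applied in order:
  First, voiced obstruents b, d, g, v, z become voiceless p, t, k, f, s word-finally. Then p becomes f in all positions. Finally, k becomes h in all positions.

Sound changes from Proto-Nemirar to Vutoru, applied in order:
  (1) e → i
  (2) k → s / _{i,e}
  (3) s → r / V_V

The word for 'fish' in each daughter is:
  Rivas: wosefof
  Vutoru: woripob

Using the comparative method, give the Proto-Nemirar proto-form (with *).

*wosepob

Position 3: Rivas has s, Vutoru has r. Taking the neighbouring segments as reconstructed: Rivas s can only go back to *s; Vutoru r could go back to *k or *s or *r — the one source consistent with every daughter is *s.
Position 5: Rivas has f, Vutoru has p. Vutoru preserves p here (none of its changes turn any other segment into p), so the proto-segment is *p.
Position 4: Rivas has e, Vutoru has i. Rivas preserves e here (none of its changes turn any other segment into e), so the proto-segment is *e.
This points to *wosepob. Verify forward in each daughter:
Rivas: *wosepob
  wosepob → wosepop   [final devoicing]
  wosepop → wosefof   [unconditioned shift]
  wosefof (rule 3 does not apply)
  giving Rivas wosefof.
Vutoru: *wosepob > wosipob > woripob  (by vowel merger, rhotacism)
Only *wosepob yields all of Rivas wosefof, Vutoru woripob.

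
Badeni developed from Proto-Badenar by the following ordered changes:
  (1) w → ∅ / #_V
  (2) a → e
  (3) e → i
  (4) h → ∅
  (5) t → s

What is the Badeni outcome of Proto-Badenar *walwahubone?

ilwiuboni

Badeni: *walwahubone
  walwahubone → alwahubone   [glide loss]
  alwahubone → elwehubone   [vowel merger]
  elwehubone → ilwihuboni   [vowel merger]
  ilwihuboni → ilwiuboni   [h-loss]
  ilwiuboni (rule 5 does not apply)
  giving Badeni ilwiuboni.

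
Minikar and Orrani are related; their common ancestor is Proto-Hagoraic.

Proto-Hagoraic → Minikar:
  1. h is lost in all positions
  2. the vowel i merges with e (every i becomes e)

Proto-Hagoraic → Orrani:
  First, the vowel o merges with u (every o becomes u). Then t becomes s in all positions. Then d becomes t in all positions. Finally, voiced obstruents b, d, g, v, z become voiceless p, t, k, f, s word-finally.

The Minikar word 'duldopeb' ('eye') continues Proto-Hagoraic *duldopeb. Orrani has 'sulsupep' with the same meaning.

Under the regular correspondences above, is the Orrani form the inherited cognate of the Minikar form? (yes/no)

Derive the expected Orrani reflex of *duldopeb:
Orrani: *duldopeb
  duldopeb → duldupeb   [vowel merger]
  duldupeb (rule 2 does not apply)
  duldupeb → tultupeb   [unconditioned shift]
  tultupeb → tultupep   [final devoicing]
  giving Orrani tultupep.
The regular Orrani reflex would be 'tultupep', but the attested form is 'sulsupep'. The correspondence is irregular, so they are not cognates (the Orrani form has a different source).

no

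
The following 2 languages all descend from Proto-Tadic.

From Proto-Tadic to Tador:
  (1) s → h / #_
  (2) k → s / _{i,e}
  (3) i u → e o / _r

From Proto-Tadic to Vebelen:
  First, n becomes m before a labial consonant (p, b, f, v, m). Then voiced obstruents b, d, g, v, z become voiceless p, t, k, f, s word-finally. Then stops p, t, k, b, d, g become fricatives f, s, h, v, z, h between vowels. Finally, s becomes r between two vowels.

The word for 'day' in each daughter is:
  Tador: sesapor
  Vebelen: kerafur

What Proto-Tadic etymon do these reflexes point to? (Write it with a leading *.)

Position 3: Tador has s, Vebelen has r. Taking the neighbouring segments as reconstructed: Tador s can only go back to *s; Vebelen r could go back to *t or *s or *r — the one source consistent with every daughter is *s.
Position 6: Tador has o, Vebelen has u. Vebelen preserves u here (none of its changes turn any other segment into u), so the proto-segment is *u.
Position 5: Tador has p, Vebelen has f. Tador preserves p here (none of its changes turn any other segment into p), so the proto-segment is *p.
Verify the candidate proto-form against each daughter:
Tador: *kesapur > sesapur > sesapor  (by palatalisation, pre-rhotic lowering)
Vebelen: start from *kesapur.
  rule 1: no change — kesapur
  rule 2: no change — kesapur
  rule 3 (intervocalic lenition): kesapur → kesafur
  rule 4 (rhotacism): kesafur → kerafur
  ⇒ Vebelen kerafur
Only *kesapur yields all of Tador sesapor, Vebelen kerafur.

*kesapur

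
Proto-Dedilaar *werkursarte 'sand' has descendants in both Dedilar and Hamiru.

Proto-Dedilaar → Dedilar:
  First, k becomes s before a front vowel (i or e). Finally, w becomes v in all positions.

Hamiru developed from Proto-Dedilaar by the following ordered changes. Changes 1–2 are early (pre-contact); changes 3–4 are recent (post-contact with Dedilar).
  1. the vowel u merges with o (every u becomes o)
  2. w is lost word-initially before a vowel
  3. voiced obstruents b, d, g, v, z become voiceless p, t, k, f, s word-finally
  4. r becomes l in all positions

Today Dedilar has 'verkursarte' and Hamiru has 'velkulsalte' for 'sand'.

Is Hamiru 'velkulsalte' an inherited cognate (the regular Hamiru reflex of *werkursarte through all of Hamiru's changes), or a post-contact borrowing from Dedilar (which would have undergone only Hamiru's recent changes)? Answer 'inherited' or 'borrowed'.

borrowed

If inherited, *werkursarte would pass through all of Hamiru's changes:
Hamiru: start from *werkursarte.
  rule 1 (vowel merger): werkursarte → werkorsarte
  rule 2 (glide loss): werkorsarte → erkorsarte
  rule 3: no change — erkorsarte
  rule 4 (unconditioned shift): erkorsarte → elkolsalte
  ⇒ Hamiru elkolsalte
If borrowed from Dedilar 'verkursarte' after the early changes, it would undergo only the recent ones:
  rule 3 (final devoicing): no change (verkursarte)
  rule 4 (unconditioned shift): verkursarte → velkulsalte
  ⇒ as a loan: velkulsalte
Hamiru 'velkulsalte' matches the loan outcome 'velkulsalte', not the inherited 'elkolsalte' — it skipped the early Hamiru changes, so it was borrowed from Dedilar.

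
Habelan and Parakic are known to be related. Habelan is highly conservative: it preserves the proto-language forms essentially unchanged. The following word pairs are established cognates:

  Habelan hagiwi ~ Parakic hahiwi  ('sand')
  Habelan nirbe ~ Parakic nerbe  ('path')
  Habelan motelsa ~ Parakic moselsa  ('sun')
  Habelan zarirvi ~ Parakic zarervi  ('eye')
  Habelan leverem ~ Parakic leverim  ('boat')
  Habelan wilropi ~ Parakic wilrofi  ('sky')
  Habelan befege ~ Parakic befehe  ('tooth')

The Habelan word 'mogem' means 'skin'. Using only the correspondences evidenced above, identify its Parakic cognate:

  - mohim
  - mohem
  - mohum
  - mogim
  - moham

befege ~ befehe — Habelan g corresponds to Parakic h between vowels (before a front vowel).
leverem ~ leverim — Habelan e corresponds to Parakic i after a consonant, before a nasal.
Applying these to Habelan 'mogem':
  mogem → mohem   (g→h between vowels (before a front vowel))
  mohem → mohim   (e→i after a consonant, before a nasal)
So the Parakic cognate is 'mohim'.

mohim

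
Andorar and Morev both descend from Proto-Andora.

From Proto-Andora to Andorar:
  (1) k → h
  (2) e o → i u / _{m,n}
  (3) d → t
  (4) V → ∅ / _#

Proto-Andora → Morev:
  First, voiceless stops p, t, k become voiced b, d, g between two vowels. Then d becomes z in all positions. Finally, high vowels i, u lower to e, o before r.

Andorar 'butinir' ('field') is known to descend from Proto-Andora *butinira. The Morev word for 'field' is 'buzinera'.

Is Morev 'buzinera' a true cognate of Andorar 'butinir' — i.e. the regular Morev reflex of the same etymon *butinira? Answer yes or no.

Derive the expected Morev reflex of *butinira:
Morev: *butinira > budinira > buzinira > buzinera  (by intervocalic voicing, unconditioned shift, pre-rhotic lowering)
Morev 'buzinera' matches the regular reflex exactly, so the pair is cognate.

yes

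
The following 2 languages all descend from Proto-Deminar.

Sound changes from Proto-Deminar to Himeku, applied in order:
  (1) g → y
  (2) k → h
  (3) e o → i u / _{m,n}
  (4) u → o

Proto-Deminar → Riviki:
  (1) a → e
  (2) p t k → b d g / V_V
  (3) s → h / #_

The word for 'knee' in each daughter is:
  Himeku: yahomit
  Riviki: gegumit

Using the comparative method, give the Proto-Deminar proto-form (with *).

Position 2: Himeku has a, Riviki has e. Himeku preserves a here (none of its changes turn any other segment into a), so the proto-segment is *a.
Position 3: Himeku has h, Riviki has g. Taking the neighbouring segments as reconstructed: Himeku h could go back to *k or *h; Riviki g could go back to *k or *g — the one source consistent with every daughter is *k.
Verify the candidate proto-form against each daughter:
Himeku: *gakumit
  gakumit → yakumit   [unconditioned shift]
  yakumit → yahumit   [unconditioned shift]
  yahumit (rule 3 does not apply)
  yahumit → yahomit   [vowel merger]
  giving Himeku yahomit.
Riviki: *gakumit > gekumit > gegumit  (by vowel merger, intervocalic voicing)
*gakumit is the unique common source.

*gakumit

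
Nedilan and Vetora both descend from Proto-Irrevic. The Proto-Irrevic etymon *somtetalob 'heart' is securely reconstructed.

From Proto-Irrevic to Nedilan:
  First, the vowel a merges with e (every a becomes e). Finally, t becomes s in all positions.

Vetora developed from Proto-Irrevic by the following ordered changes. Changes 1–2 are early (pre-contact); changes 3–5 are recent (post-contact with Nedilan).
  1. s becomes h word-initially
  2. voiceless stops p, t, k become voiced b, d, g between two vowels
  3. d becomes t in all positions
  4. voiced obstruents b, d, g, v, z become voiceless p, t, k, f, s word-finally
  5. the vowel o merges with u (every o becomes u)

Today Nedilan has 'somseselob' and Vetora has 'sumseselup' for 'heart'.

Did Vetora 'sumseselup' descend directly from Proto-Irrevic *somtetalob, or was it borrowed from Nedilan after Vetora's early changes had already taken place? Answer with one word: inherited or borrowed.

If inherited, *somtetalob would pass through all of Vetora's changes:
Vetora: *somtetalob
  somtetalob → homtetalob   [debuccalisation]
  homtetalob → homtedalob   [intervocalic voicing]
  homtedalob → homtetalob   [unconditioned shift]
  homtetalob → homtetalop   [final devoicing]
  homtetalop → humtetalup   [vowel merger]
  giving Vetora humtetalup.
If borrowed from Nedilan 'somseselob' after the early changes, it would undergo only the recent ones:
  rule 3 (unconditioned shift): no change (somseselob)
  rule 4 (final devoicing): somseselob → somseselop
  rule 5 (vowel merger): somseselop → sumseselup
  ⇒ as a loan: sumseselup
Vetora 'sumseselup' matches the loan outcome 'sumseselup', not the inherited 'humtetalup' — it skipped the early Vetora changes, so it was borrowed from Nedilan.

borrowed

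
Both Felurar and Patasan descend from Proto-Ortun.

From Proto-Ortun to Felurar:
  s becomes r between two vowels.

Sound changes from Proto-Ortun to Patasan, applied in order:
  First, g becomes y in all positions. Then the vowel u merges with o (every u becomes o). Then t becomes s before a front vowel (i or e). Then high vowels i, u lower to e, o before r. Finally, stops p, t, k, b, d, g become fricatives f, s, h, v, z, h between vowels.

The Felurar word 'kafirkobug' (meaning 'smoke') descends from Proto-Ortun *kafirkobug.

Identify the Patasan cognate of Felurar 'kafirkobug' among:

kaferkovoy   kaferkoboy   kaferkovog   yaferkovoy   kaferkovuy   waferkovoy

kaferkovoy

Patasan: *kafirkobug > kafirkobuy > kafirkoboy > kaferkoboy > kaferkovoy  (by unconditioned shift, vowel merger, pre-rhotic lowering, intervocalic lenition)
Only 'kaferkovoy' matches the regular Patasan development of *kafirkobug.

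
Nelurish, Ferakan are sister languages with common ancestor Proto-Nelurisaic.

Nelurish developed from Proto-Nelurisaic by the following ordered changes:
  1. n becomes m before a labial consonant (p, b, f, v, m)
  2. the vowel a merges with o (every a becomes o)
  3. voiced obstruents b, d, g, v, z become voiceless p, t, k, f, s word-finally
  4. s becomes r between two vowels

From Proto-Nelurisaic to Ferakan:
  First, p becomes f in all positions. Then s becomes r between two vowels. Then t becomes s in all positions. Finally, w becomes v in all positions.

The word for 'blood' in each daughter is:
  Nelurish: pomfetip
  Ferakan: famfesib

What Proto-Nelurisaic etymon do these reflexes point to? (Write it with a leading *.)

*pamfetib

Position 2: Nelurish has o, Ferakan has a. Ferakan preserves a here (none of its changes turn any other segment into a), so the proto-segment is *a.
Position 1: Nelurish has p, Ferakan has f. Taking the neighbouring segments as reconstructed: Nelurish p can only go back to *p; Ferakan f could go back to *p or *f — the one source consistent with every daughter is *p.
Position 6: Nelurish has t, Ferakan has s. Taking the neighbouring segments as reconstructed: Nelurish t can only go back to *t; Ferakan s can only go back to *t — the one source consistent with every daughter is *t.
This points to *pamfetib. Verify forward in each daughter:
Nelurish: *pamfetib > pomfetib > pomfetip  (by vowel merger, final devoicing)
Ferakan: *pamfetib > famfetib > famfesib  (by unconditioned shift, unconditioned shift)
*pamfetib is the unique common source.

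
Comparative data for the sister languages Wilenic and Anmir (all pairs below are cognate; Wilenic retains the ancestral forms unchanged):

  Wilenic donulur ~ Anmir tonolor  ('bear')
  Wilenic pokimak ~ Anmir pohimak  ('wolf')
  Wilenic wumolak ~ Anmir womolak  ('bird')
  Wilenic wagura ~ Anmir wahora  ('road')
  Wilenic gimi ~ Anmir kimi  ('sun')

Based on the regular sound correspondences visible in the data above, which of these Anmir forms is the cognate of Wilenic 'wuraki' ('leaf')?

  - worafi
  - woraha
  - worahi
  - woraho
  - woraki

donulur ~ tonolor, wagura ~ wahora — Wilenic u corresponds to Anmir o after a consonant, before r.
pokimak ~ pohimak — Wilenic k corresponds to Anmir h between vowels (before a front vowel).
Applying these to Wilenic 'wuraki':
  wuraki → woraki   (u→o after a consonant, before r)
  woraki → worahi   (k→h between vowels (before a front vowel))
So the Anmir cognate is 'worahi'.

worahi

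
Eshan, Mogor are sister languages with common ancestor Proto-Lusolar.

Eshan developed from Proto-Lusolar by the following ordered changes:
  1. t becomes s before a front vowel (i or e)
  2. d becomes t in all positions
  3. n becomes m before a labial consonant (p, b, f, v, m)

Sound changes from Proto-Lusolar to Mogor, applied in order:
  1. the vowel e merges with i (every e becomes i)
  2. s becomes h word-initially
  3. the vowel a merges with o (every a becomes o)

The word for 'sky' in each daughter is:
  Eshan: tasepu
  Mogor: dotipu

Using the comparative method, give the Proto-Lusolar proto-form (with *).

*datepu

Position 3: Eshan has s, Mogor has t. Mogor preserves t here (none of its changes turn any other segment into t), so the proto-segment is *t.
Position 1: Eshan has t, Mogor has d. Mogor preserves d here (none of its changes turn any other segment into d), so the proto-segment is *d.
Verify the candidate proto-form against each daughter:
Eshan: start from *datepu.
  rule 1 (palatalisation): datepu → dasepu
  rule 2 (unconditioned shift): dasepu → tasepu
  rule 3: no change — tasepu
  ⇒ Eshan tasepu
Mogor: *datepu
  datepu → datipu   [vowel merger]
  datipu (rule 2 does not apply)
  datipu → dotipu   [vowel merger]
  giving Mogor dotipu.
Only *datepu yields all of Eshan tasepu, Mogor dotipu.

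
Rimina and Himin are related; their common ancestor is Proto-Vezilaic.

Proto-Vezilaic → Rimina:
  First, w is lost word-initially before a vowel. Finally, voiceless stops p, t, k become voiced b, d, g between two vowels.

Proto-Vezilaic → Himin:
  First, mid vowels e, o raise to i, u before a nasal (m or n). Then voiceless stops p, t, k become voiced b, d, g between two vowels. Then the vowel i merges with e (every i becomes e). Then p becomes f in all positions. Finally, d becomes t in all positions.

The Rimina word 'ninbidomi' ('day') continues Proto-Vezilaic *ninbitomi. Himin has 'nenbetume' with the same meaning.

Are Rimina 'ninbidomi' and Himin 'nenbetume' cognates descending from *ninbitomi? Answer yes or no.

yes

Derive the expected Himin reflex of *ninbitomi:
Himin: *ninbitomi
  ninbitomi → ninbitumi   [pre-nasal raising]
  ninbitumi → ninbidumi   [intervocalic voicing]
  ninbidumi → nenbedume   [vowel merger]
  nenbedume (rule 4 does not apply)
  nenbedume → nenbetume   [unconditioned shift]
  giving Himin nenbetume.
Himin 'nenbetume' matches the regular reflex exactly, so the pair is cognate.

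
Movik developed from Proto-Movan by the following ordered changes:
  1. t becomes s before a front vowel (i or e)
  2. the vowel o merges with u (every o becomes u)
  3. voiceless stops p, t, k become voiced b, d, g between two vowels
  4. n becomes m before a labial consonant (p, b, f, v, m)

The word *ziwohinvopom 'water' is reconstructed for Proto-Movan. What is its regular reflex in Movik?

ziwuhimvubum

Movik: *ziwohinvopom
  ziwohinvopom (rule 1 does not apply)
  ziwohinvopom → ziwuhinvupum   [vowel merger]
  ziwuhinvupum → ziwuhinvubum   [intervocalic voicing]
  ziwuhinvubum → ziwuhimvubum   [nasal place assimilation]
  giving Movik ziwuhimvubum.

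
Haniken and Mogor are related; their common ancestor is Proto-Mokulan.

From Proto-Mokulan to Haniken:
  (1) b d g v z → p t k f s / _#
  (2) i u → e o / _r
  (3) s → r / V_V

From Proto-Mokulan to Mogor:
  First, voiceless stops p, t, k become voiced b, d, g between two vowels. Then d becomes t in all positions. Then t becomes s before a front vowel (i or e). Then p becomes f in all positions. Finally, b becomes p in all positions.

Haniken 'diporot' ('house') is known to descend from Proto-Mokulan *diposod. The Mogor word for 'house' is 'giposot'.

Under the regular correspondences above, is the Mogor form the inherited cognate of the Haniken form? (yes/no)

no

Derive the expected Mogor reflex of *diposod:
Mogor: *diposod > dibosod > tibosot > sibosot > siposot  (by intervocalic voicing, unconditioned shift, palatalisation, unconditioned shift)
The regular Mogor reflex would be 'siposot', but the attested form is 'giposot'. The correspondence is irregular, so they are not cognates (the Mogor form has a different source).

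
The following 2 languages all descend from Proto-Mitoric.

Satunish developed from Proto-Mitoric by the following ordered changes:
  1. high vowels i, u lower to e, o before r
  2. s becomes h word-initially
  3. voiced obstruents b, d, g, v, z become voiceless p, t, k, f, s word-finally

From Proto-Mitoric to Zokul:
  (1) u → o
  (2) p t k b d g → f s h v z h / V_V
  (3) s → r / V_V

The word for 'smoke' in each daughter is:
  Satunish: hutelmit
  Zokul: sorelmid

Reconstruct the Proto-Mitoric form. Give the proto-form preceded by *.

*sutelmid

Position 8: Satunish has t, Zokul has d. Zokul preserves d here (none of its changes turn any other segment into d), so the proto-segment is *d.
Position 3: Satunish has t, Zokul has r. Taking the neighbouring segments as reconstructed: Satunish t can only go back to *t; Zokul r could go back to *t or *s or *r — the one source consistent with every daughter is *t.
Verify the candidate proto-form against each daughter:
Satunish: *sutelmid
  sutelmid (rule 1 does not apply)
  sutelmid → hutelmid   [debuccalisation]
  hutelmid → hutelmit   [final devoicing]
  giving Satunish hutelmit.
Zokul: start from *sutelmid.
  rule 1 (vowel merger): sutelmid → sotelmid
  rule 2 (intervocalic lenition): sotelmid → soselmid
  rule 3 (rhotacism): soselmid → sorelmid
  ⇒ Zokul sorelmid
No other proto-form is consistent with every reflex, so the reconstruction is *sutelmid.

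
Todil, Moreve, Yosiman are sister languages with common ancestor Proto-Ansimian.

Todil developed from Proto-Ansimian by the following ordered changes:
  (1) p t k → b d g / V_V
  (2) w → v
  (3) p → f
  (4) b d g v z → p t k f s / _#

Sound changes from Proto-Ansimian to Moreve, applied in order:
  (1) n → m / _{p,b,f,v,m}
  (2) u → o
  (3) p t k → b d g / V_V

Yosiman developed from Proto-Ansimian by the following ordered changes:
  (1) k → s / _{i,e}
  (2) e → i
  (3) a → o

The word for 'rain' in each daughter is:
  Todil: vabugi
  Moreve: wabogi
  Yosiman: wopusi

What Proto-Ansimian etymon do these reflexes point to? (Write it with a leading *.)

Position 4: Todil has u, Moreve has o, Yosiman has u. Todil preserves u here (none of its changes turn any other segment into u), so the proto-segment is *u.
Position 3: Todil has b, Moreve has b, Yosiman has p. Yosiman preserves p here (none of its changes turn any other segment into p), so the proto-segment is *p.
This points to *wapuki. Verify forward in each daughter:
Todil: *wapuki
  wapuki → wabugi   [intervocalic voicing]
  wabugi → vabugi   [unconditioned shift]
  vabugi (rule 3 does not apply)
  vabugi (rule 4 does not apply)
  giving Todil vabugi.
Moreve: start from *wapuki.
  rule 1: no change — wapuki
  rule 2 (vowel merger): wapuki → wapoki
  rule 3 (intervocalic voicing): wapoki → wabogi
  ⇒ Moreve wabogi
Yosiman: start from *wapuki.
  rule 1 (palatalisation): wapuki → wapusi
  rule 2: no change — wapusi
  rule 3 (vowel merger): wapusi → wopusi
  ⇒ Yosiman wopusi
No other proto-form is consistent with every reflex, so the reconstruction is *wapuki.

*wapuki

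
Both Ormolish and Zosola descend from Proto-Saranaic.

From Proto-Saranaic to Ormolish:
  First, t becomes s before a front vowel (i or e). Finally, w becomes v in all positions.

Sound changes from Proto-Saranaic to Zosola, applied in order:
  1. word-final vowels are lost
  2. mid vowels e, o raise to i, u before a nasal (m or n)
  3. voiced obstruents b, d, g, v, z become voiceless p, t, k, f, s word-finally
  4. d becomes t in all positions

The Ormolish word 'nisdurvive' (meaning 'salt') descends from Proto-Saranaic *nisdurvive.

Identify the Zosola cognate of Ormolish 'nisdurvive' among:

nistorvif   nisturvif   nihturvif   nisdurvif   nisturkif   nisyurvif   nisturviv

nisturvif

Zosola: *nisdurvive
  nisdurvive → nisdurviv   [apocope]
  nisdurviv (rule 2 does not apply)
  nisdurviv → nisdurvif   [final devoicing]
  nisdurvif → nisturvif   [unconditioned shift]
  giving Zosola nisturvif.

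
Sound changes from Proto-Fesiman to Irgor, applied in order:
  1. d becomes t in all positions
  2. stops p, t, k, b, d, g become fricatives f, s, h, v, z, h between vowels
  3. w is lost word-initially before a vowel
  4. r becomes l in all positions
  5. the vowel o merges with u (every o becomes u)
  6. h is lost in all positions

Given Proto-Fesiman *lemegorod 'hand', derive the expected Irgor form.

Irgor: *lemegorod > lemegorot > lemehorot > lemeholot > lemehulut > lemeulut  (by unconditioned shift, intervocalic lenition, unconditioned shift, vowel merger, h-loss)

lemeulut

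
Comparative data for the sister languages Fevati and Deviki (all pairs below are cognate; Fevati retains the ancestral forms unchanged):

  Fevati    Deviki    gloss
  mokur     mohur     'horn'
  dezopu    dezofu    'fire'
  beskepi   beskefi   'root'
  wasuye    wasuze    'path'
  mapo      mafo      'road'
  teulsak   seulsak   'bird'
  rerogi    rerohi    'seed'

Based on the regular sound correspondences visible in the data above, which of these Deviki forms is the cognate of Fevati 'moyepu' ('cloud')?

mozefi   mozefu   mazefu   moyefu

mozefu

wasuye ~ wasuze — Fevati y corresponds to Deviki z between vowels (before a front vowel).
dezopu ~ dezofu — Fevati p corresponds to Deviki f between vowels (before a back vowel).
Applying these to Fevati 'moyepu':
  moyepu → mozepu   (y→z between vowels (before a front vowel))
  mozepu → mozefu   (p→f between vowels (before a back vowel))
So the Deviki cognate is 'mozefu'.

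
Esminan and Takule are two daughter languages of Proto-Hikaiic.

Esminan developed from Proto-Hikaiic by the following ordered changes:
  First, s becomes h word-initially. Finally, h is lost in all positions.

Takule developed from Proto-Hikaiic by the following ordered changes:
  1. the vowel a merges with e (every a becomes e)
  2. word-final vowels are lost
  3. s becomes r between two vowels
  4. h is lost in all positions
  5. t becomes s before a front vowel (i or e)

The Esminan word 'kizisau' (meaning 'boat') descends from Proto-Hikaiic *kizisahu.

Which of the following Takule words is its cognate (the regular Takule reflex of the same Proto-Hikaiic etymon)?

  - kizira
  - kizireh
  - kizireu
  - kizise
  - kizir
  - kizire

kizire

Takule: start from *kizisahu.
  rule 1 (vowel merger): kizisahu → kizisehu
  rule 2 (apocope): kizisehu → kiziseh
  rule 3 (rhotacism): kiziseh → kizireh
  rule 4 (h-loss): kizireh → kizire
  rule 5: no change — kizire
  ⇒ Takule kizire
The other candidates each miss or misapply at least one Takule change.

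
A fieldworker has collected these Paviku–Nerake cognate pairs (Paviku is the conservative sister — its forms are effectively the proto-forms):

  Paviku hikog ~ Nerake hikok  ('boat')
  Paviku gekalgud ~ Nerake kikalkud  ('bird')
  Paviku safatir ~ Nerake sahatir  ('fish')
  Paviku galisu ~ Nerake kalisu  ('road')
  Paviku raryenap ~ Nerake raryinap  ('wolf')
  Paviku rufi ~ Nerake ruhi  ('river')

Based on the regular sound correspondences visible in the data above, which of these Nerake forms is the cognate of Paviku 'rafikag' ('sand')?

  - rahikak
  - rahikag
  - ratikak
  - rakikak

rufi ~ ruhi — Paviku f corresponds to Nerake h between vowels (before a front vowel).
hikog ~ hikok — Paviku g corresponds to Nerake k word-finally.
Applying these to Paviku 'rafikag':
  rafikag → rahikag   (f→h between vowels (before a front vowel))
  rahikag → rahikak   (g→k word-finally)
So the Nerake cognate is 'rahikak'.

rahikak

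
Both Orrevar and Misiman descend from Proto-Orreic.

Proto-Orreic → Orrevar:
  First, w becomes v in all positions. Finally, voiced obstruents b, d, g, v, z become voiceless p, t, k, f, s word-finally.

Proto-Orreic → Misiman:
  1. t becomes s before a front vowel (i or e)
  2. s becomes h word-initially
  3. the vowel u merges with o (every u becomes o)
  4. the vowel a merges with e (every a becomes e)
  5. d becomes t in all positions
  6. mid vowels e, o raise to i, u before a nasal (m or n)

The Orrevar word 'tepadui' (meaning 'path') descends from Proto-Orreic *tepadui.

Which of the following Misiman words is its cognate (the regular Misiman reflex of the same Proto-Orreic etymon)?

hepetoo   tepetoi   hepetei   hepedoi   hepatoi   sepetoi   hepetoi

Misiman: *tepadui > sepadui > hepadui > hepadoi > hepedoi > hepetoi  (by palatalisation, debuccalisation, vowel merger, vowel merger, unconditioned shift)
Among the options, 'hepetoi' alone shows every Misiman change applied in order.

hepetoi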